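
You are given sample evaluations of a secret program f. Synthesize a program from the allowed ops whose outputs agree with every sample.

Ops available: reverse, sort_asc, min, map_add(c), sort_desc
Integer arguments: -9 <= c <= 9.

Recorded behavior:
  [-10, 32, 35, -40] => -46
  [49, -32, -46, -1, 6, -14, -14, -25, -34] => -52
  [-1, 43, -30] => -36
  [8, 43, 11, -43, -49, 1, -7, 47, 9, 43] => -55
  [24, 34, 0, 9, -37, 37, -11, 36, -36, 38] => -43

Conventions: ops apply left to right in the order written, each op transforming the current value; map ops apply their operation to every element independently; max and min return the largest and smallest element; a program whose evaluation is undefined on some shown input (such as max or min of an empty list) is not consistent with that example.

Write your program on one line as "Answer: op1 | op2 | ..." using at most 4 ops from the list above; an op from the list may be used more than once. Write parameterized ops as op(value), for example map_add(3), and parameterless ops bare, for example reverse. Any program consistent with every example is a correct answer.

reverse | map_add(-6) | sort_asc | min

Check, running the answer program on each example:
  [-10, 32, 35, -40] -> [-40, 35, 32, -10] -> [-46, 29, 26, -16] -> [-46, -16, 26, 29] -> -46
  [49, -32, -46, -1, 6, -14, -14, -25, -34] -> [-34, -25, -14, -14, 6, -1, -46, -32, 49] -> [-40, -31, -20, -20, 0, -7, -52, -38, 43] -> [-52, -40, -38, -31, -20, -20, -7, 0, 43] -> -52
  [-1, 43, -30] -> [-30, 43, -1] -> [-36, 37, -7] -> [-36, -7, 37] -> -36
  [8, 43, 11, -43, -49, 1, -7, 47, 9, 43] -> [43, 9, 47, -7, 1, -49, -43, 11, 43, 8] -> [37, 3, 41, -13, -5, -55, -49, 5, 37, 2] -> [-55, -49, -13, -5, 2, 3, 5, 37, 37, 41] -> -55
  [24, 34, 0, 9, -37, 37, -11, 36, -36, 38] -> [38, -36, 36, -11, 37, -37, 9, 0, 34, 24] -> [32, -42, 30, -17, 31, -43, 3, -6, 28, 18] -> [-43, -42, -17, -6, 3, 18, 28, 30, 31, 32] -> -43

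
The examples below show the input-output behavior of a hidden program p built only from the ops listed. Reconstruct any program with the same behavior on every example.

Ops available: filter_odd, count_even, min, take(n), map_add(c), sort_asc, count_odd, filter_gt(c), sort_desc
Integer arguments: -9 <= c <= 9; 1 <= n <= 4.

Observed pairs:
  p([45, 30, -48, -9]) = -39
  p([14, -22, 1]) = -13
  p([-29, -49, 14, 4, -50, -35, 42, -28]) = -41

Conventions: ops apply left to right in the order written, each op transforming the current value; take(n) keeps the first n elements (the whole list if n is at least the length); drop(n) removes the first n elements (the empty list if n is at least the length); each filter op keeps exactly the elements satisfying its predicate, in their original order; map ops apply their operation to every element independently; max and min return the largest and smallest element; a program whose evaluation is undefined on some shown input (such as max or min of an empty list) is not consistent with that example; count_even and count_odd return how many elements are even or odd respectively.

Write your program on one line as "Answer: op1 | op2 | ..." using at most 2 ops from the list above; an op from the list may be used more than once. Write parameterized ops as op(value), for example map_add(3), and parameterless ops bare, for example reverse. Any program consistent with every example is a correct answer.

map_add(9) | min

Check, running the answer program on each example:
  [45, 30, -48, -9] -> [54, 39, -39, 0] -> -39
  [14, -22, 1] -> [23, -13, 10] -> -13
  [-29, -49, 14, 4, -50, -35, 42, -28] -> [-20, -40, 23, 13, -41, -26, 51, -19] -> -41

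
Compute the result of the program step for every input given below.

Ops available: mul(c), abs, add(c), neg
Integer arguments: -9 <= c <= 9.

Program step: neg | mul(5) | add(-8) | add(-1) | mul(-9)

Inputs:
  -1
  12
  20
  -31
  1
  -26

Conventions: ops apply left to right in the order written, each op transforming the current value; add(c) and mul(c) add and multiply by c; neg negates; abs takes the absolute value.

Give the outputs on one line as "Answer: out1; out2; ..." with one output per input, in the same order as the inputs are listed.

Execution, op by op:
  -1 -> 1 -> 5 -> -3 -> -4 -> 36
  12 -> -12 -> -60 -> -68 -> -69 -> 621
  20 -> -20 -> -100 -> -108 -> -109 -> 981
  -31 -> 31 -> 155 -> 147 -> 146 -> -1314
  1 -> -1 -> -5 -> -13 -> -14 -> 126
  -26 -> 26 -> 130 -> 122 -> 121 -> -1089

36; 621; 981; -1314; 126; -1089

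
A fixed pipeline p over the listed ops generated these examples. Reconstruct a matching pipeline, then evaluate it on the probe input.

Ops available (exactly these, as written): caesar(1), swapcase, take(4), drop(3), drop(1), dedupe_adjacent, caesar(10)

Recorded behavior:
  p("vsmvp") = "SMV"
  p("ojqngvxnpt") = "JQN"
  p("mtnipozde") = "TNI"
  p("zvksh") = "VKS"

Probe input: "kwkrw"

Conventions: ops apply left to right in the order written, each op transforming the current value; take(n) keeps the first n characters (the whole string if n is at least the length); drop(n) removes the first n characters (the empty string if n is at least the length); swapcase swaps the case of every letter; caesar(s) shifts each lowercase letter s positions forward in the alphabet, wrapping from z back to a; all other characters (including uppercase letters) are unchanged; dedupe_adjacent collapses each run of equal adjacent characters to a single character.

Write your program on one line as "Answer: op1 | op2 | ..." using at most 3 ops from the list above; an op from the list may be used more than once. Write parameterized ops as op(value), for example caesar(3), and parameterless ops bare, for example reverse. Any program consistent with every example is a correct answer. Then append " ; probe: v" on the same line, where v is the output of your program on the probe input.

take(4) | drop(1) | swapcase ; probe: "WKR"

Check, running the answer program on each example:
  "vsmvp" -> "vsmv" -> "smv" -> "SMV"
  "ojqngvxnpt" -> "ojqn" -> "jqn" -> "JQN"
  "mtnipozde" -> "mtni" -> "tni" -> "TNI"
  "zvksh" -> "zvks" -> "vks" -> "VKS"
  probe: "kwkrw" -> "kwkr" -> "wkr" -> "WKR"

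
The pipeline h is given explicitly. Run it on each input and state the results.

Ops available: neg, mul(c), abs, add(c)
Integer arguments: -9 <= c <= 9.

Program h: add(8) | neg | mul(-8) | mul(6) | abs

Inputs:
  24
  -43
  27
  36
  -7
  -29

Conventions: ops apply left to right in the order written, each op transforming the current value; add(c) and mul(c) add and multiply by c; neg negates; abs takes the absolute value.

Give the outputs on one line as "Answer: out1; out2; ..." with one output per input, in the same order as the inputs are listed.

Execution, op by op:
  24 -> 32 -> -32 -> 256 -> 1536 -> 1536
  -43 -> -35 -> 35 -> -280 -> -1680 -> 1680
  27 -> 35 -> -35 -> 280 -> 1680 -> 1680
  36 -> 44 -> -44 -> 352 -> 2112 -> 2112
  -7 -> 1 -> -1 -> 8 -> 48 -> 48
  -29 -> -21 -> 21 -> -168 -> -1008 -> 1008

1536; 1680; 1680; 2112; 48; 1008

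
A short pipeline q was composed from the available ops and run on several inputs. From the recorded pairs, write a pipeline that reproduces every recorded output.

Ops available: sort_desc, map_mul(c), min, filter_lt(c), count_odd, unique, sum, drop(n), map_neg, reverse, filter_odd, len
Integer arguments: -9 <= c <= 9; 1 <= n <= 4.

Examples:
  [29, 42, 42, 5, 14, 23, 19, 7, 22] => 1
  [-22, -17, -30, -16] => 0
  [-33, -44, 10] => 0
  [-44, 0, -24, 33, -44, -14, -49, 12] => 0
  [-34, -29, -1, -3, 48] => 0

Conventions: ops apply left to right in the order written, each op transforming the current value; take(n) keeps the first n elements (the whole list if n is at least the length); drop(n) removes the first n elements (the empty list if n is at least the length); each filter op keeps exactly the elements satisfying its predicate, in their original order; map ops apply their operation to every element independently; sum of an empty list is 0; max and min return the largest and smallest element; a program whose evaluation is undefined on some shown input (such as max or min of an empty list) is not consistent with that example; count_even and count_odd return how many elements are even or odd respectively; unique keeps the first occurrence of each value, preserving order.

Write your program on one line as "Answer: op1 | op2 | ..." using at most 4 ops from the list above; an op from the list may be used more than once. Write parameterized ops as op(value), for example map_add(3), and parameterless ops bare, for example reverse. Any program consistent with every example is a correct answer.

drop(3) | drop(4) | map_neg | count_odd

Check, running the answer program on each example:
  [29, 42, 42, 5, 14, 23, 19, 7, 22] -> [5, 14, 23, 19, 7, 22] -> [7, 22] -> [-7, -22] -> 1
  [-22, -17, -30, -16] -> [-16] -> [] -> [] -> 0
  [-33, -44, 10] -> [] -> [] -> [] -> 0
  [-44, 0, -24, 33, -44, -14, -49, 12] -> [33, -44, -14, -49, 12] -> [12] -> [-12] -> 0
  [-34, -29, -1, -3, 48] -> [-3, 48] -> [] -> [] -> 0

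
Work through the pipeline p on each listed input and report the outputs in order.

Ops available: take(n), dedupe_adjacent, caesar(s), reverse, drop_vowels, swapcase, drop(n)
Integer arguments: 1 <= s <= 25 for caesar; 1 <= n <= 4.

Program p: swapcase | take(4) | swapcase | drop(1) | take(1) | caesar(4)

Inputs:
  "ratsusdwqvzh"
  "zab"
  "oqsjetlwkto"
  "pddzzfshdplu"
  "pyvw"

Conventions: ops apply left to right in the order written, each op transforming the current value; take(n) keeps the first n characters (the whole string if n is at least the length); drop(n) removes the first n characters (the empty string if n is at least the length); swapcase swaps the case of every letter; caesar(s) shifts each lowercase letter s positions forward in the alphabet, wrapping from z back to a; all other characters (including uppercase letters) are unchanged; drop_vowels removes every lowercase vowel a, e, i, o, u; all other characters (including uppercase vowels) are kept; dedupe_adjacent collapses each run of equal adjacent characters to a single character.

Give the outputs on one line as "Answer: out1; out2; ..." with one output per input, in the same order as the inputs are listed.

Execution, op by op:
  "ratsusdwqvzh" -> "RATSUSDWQVZH" -> "RATS" -> "rats" -> "ats" -> "a" -> "e"
  "zab" -> "ZAB" -> "ZAB" -> "zab" -> "ab" -> "a" -> "e"
  "oqsjetlwkto" -> "OQSJETLWKTO" -> "OQSJ" -> "oqsj" -> "qsj" -> "q" -> "u"
  "pddzzfshdplu" -> "PDDZZFSHDPLU" -> "PDDZ" -> "pddz" -> "ddz" -> "d" -> "h"
  "pyvw" -> "PYVW" -> "PYVW" -> "pyvw" -> "yvw" -> "y" -> "c"

"e"; "e"; "u"; "h"; "c"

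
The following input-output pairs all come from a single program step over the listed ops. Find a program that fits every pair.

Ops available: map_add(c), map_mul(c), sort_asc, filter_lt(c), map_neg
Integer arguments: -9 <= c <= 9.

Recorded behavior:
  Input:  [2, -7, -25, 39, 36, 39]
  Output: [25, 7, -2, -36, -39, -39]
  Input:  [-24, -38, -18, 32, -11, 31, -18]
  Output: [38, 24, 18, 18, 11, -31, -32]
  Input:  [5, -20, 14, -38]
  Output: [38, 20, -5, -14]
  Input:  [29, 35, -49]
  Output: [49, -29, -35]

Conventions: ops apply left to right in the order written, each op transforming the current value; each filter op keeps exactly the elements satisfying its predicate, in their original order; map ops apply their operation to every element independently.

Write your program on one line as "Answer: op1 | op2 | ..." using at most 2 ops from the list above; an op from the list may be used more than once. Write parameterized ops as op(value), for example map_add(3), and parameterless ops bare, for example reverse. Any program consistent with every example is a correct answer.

sort_asc | map_neg

Check, running the answer program on each example:
  [2, -7, -25, 39, 36, 39] -> [-25, -7, 2, 36, 39, 39] -> [25, 7, -2, -36, -39, -39]
  [-24, -38, -18, 32, -11, 31, -18] -> [-38, -24, -18, -18, -11, 31, 32] -> [38, 24, 18, 18, 11, -31, -32]
  [5, -20, 14, -38] -> [-38, -20, 5, 14] -> [38, 20, -5, -14]
  [29, 35, -49] -> [-49, 29, 35] -> [49, -29, -35]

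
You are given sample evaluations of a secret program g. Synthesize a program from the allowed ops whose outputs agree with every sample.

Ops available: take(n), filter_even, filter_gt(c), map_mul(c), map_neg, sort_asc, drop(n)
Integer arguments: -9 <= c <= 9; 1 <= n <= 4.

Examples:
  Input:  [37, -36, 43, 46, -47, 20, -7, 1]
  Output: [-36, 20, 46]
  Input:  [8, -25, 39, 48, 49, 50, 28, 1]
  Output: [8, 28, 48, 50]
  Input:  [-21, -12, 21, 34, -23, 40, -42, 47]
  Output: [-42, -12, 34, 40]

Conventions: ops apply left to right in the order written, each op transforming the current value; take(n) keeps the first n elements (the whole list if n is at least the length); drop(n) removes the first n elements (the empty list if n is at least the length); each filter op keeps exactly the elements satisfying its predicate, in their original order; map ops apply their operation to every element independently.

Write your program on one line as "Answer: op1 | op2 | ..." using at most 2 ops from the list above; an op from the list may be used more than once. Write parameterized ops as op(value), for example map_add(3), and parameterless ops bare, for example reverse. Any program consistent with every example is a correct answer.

sort_asc | filter_even

Check, running the answer program on each example:
  [37, -36, 43, 46, -47, 20, -7, 1] -> [-47, -36, -7, 1, 20, 37, 43, 46] -> [-36, 20, 46]
  [8, -25, 39, 48, 49, 50, 28, 1] -> [-25, 1, 8, 28, 39, 48, 49, 50] -> [8, 28, 48, 50]
  [-21, -12, 21, 34, -23, 40, -42, 47] -> [-42, -23, -21, -12, 21, 34, 40, 47] -> [-42, -12, 34, 40]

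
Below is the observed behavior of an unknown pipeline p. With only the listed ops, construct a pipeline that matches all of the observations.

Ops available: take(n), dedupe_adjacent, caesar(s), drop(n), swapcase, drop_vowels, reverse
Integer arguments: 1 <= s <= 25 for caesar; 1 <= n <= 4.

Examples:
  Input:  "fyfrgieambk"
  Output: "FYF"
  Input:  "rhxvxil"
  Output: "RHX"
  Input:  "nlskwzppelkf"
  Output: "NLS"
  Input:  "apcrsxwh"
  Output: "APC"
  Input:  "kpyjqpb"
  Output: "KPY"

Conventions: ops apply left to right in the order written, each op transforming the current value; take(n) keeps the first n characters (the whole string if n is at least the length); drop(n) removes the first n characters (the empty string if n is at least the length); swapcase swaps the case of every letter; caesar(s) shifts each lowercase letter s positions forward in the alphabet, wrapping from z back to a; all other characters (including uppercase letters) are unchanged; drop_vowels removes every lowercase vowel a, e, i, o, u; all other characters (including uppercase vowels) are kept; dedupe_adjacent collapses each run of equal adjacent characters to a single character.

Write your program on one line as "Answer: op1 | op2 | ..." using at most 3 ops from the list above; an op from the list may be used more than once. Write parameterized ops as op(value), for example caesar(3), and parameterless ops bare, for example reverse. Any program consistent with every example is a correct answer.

swapcase | take(3)

Check, running the answer program on each example:
  "fyfrgieambk" -> "FYFRGIEAMBK" -> "FYF"
  "rhxvxil" -> "RHXVXIL" -> "RHX"
  "nlskwzppelkf" -> "NLSKWZPPELKF" -> "NLS"
  "apcrsxwh" -> "APCRSXWH" -> "APC"
  "kpyjqpb" -> "KPYJQPB" -> "KPY"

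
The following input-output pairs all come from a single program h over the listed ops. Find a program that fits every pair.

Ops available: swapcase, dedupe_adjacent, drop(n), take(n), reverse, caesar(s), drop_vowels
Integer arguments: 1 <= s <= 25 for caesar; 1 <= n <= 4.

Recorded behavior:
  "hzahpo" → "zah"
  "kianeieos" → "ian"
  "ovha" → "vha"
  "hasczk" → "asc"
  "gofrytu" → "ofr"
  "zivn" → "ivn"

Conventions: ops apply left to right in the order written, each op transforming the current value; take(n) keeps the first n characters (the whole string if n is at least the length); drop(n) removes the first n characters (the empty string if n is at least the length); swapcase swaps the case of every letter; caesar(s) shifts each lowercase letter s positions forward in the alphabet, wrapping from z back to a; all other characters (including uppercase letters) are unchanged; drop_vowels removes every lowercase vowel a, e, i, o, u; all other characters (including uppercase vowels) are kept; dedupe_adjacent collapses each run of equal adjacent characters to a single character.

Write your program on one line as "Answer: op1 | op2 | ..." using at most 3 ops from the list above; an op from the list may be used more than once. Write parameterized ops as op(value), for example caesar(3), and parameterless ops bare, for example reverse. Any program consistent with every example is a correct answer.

take(4) | drop(1)

Check, running the answer program on each example:
  "hzahpo" -> "hzah" -> "zah"
  "kianeieos" -> "kian" -> "ian"
  "ovha" -> "ovha" -> "vha"
  "hasczk" -> "hasc" -> "asc"
  "gofrytu" -> "gofr" -> "ofr"
  "zivn" -> "zivn" -> "ivn"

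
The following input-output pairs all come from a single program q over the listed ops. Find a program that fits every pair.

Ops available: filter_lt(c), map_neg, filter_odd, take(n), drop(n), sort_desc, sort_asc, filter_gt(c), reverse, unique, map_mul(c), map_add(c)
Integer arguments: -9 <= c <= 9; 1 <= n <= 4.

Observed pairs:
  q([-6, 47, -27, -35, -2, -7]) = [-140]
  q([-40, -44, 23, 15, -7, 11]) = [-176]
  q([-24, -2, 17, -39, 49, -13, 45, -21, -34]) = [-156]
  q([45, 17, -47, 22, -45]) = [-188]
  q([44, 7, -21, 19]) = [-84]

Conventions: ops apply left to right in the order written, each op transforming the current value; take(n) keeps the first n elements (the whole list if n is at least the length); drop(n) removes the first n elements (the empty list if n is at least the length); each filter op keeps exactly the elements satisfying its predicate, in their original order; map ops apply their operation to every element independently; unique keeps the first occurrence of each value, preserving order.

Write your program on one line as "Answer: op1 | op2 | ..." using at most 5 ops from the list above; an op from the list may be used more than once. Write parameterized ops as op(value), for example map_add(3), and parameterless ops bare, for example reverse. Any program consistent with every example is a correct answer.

map_mul(-4) | sort_desc | map_neg | take(1)

Check, running the answer program on each example:
  [-6, 47, -27, -35, -2, -7] -> [24, -188, 108, 140, 8, 28] -> [140, 108, 28, 24, 8, -188] -> [-140, -108, -28, -24, -8, 188] -> [-140]
  [-40, -44, 23, 15, -7, 11] -> [160, 176, -92, -60, 28, -44] -> [176, 160, 28, -44, -60, -92] -> [-176, -160, -28, 44, 60, 92] -> [-176]
  [-24, -2, 17, -39, 49, -13, 45, -21, -34] -> [96, 8, -68, 156, -196, 52, -180, 84, 136] -> [156, 136, 96, 84, 52, 8, -68, -180, -196] -> [-156, -136, -96, -84, -52, -8, 68, 180, 196] -> [-156]
  [45, 17, -47, 22, -45] -> [-180, -68, 188, -88, 180] -> [188, 180, -68, -88, -180] -> [-188, -180, 68, 88, 180] -> [-188]
  [44, 7, -21, 19] -> [-176, -28, 84, -76] -> [84, -28, -76, -176] -> [-84, 28, 76, 176] -> [-84]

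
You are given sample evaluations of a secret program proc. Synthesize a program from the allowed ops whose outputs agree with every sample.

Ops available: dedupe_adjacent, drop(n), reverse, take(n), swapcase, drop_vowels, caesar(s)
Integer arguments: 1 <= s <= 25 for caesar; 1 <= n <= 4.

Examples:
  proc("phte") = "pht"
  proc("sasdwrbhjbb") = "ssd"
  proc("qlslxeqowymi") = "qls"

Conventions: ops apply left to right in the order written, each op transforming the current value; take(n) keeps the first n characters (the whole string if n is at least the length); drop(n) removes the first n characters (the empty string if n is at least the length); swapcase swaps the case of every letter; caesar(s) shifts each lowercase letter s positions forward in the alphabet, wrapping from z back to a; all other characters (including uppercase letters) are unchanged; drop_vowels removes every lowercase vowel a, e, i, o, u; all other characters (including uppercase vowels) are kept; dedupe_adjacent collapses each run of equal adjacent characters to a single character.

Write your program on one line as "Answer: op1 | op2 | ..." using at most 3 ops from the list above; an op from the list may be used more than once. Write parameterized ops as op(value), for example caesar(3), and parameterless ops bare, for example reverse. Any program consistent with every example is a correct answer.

drop_vowels | take(3)

Check, running the answer program on each example:
  "phte" -> "pht" -> "pht"
  "sasdwrbhjbb" -> "ssdwrbhjbb" -> "ssd"
  "qlslxeqowymi" -> "qlslxqwym" -> "qls"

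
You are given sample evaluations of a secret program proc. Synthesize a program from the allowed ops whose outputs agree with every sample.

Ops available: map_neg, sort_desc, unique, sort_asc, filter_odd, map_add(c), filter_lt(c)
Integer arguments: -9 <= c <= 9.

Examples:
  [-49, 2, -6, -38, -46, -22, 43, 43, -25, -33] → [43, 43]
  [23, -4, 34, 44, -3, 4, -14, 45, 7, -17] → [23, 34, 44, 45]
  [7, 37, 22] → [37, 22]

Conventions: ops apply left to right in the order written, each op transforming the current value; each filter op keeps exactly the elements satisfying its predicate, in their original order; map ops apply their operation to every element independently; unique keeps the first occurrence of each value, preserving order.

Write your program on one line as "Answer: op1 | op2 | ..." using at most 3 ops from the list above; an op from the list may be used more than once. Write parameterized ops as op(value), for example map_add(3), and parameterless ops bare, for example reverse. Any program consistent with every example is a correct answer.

map_neg | filter_lt(-9) | map_neg

Check, running the answer program on each example:
  [-49, 2, -6, -38, -46, -22, 43, 43, -25, -33] -> [49, -2, 6, 38, 46, 22, -43, -43, 25, 33] -> [-43, -43] -> [43, 43]
  [23, -4, 34, 44, -3, 4, -14, 45, 7, -17] -> [-23, 4, -34, -44, 3, -4, 14, -45, -7, 17] -> [-23, -34, -44, -45] -> [23, 34, 44, 45]
  [7, 37, 22] -> [-7, -37, -22] -> [-37, -22] -> [37, 22]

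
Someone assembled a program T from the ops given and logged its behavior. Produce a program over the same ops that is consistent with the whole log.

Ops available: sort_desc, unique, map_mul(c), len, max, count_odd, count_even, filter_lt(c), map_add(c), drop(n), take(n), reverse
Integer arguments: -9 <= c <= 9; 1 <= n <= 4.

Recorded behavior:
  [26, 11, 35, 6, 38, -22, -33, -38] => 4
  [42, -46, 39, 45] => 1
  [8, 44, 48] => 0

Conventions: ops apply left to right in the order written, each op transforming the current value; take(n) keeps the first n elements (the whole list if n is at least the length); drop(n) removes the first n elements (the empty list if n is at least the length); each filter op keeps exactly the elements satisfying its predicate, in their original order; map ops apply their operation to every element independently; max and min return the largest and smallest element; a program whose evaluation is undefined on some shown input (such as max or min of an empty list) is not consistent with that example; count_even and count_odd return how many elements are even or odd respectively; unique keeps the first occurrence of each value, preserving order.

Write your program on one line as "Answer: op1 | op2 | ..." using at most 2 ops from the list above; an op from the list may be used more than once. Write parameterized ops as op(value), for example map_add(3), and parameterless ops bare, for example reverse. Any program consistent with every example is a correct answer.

filter_lt(8) | len

Check, running the answer program on each example:
  [26, 11, 35, 6, 38, -22, -33, -38] -> [6, -22, -33, -38] -> 4
  [42, -46, 39, 45] -> [-46] -> 1
  [8, 44, 48] -> [] -> 0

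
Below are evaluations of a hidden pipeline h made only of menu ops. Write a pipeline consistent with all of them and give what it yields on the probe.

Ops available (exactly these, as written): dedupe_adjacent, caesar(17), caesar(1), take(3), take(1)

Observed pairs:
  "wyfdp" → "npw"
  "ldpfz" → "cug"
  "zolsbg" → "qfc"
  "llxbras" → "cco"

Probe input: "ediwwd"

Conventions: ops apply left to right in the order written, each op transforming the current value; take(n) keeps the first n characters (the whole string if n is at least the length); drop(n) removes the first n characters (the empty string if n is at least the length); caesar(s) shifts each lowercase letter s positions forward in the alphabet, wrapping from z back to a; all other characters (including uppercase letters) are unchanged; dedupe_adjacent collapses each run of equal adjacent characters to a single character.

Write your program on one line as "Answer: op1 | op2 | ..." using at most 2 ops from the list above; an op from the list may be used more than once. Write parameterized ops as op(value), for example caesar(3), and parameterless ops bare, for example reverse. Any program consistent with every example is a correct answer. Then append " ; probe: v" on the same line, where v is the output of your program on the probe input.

caesar(17) | take(3) ; probe: "vuz"

Check, running the answer program on each example:
  "wyfdp" -> "npwug" -> "npw"
  "ldpfz" -> "cugwq" -> "cug"
  "zolsbg" -> "qfcjsx" -> "qfc"
  "llxbras" -> "ccosirj" -> "cco"
  probe: "ediwwd" -> "vuznnu" -> "vuz"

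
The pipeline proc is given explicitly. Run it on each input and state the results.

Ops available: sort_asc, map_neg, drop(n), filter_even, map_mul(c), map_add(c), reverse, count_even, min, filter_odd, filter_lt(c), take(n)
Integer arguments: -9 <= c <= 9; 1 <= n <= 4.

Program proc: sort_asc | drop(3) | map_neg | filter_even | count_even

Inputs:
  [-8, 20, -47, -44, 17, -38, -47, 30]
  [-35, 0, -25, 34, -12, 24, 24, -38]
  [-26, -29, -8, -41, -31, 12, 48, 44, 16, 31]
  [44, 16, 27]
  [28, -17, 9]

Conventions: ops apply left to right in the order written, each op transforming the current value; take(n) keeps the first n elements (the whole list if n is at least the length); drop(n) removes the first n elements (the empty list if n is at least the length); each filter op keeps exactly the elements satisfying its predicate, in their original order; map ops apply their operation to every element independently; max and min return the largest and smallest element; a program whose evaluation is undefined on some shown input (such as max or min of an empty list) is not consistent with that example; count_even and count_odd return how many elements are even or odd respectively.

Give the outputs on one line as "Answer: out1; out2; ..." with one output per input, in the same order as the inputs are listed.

Execution, op by op:
  [-8, 20, -47, -44, 17, -38, -47, 30] -> [-47, -47, -44, -38, -8, 17, 20, 30] -> [-38, -8, 17, 20, 30] -> [38, 8, -17, -20, -30] -> [38, 8, -20, -30] -> 4
  [-35, 0, -25, 34, -12, 24, 24, -38] -> [-38, -35, -25, -12, 0, 24, 24, 34] -> [-12, 0, 24, 24, 34] -> [12, 0, -24, -24, -34] -> [12, 0, -24, -24, -34] -> 5
  [-26, -29, -8, -41, -31, 12, 48, 44, 16, 31] -> [-41, -31, -29, -26, -8, 12, 16, 31, 44, 48] -> [-26, -8, 12, 16, 31, 44, 48] -> [26, 8, -12, -16, -31, -44, -48] -> [26, 8, -12, -16, -44, -48] -> 6
  [44, 16, 27] -> [16, 27, 44] -> [] -> [] -> [] -> 0
  [28, -17, 9] -> [-17, 9, 28] -> [] -> [] -> [] -> 0

4; 5; 6; 0; 0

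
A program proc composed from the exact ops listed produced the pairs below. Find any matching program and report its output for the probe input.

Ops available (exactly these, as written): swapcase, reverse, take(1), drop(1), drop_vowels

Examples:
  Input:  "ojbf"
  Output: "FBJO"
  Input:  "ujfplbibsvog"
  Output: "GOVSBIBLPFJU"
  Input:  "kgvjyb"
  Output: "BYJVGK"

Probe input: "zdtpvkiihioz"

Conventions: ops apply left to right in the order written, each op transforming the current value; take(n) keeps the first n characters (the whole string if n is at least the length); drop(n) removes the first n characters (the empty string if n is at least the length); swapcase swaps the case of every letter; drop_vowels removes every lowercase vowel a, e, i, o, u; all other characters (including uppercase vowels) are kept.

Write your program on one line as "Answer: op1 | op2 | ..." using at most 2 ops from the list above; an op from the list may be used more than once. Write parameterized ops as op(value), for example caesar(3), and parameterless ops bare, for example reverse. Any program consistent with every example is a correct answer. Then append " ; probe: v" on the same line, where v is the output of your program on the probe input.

swapcase | reverse ; probe: "ZOIHIIKVPTDZ"

Check, running the answer program on each example:
  "ojbf" -> "OJBF" -> "FBJO"
  "ujfplbibsvog" -> "UJFPLBIBSVOG" -> "GOVSBIBLPFJU"
  "kgvjyb" -> "KGVJYB" -> "BYJVGK"
  probe: "zdtpvkiihioz" -> "ZDTPVKIIHIOZ" -> "ZOIHIIKVPTDZ"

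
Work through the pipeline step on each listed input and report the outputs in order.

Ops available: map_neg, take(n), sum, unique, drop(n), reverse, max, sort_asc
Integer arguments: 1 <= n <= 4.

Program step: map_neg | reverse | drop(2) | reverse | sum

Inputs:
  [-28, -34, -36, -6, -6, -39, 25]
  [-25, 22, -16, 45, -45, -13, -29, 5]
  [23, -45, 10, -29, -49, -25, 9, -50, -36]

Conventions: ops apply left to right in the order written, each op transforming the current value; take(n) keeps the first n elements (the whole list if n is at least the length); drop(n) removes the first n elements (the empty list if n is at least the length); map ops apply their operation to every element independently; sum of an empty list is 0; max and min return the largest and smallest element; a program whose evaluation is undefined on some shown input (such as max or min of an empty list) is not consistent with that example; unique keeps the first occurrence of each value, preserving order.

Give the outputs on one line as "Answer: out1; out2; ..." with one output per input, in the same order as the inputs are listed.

110; 32; 106

Execution, op by op:
  [-28, -34, -36, -6, -6, -39, 25] -> [28, 34, 36, 6, 6, 39, -25] -> [-25, 39, 6, 6, 36, 34, 28] -> [6, 6, 36, 34, 28] -> [28, 34, 36, 6, 6] -> 110
  [-25, 22, -16, 45, -45, -13, -29, 5] -> [25, -22, 16, -45, 45, 13, 29, -5] -> [-5, 29, 13, 45, -45, 16, -22, 25] -> [13, 45, -45, 16, -22, 25] -> [25, -22, 16, -45, 45, 13] -> 32
  [23, -45, 10, -29, -49, -25, 9, -50, -36] -> [-23, 45, -10, 29, 49, 25, -9, 50, 36] -> [36, 50, -9, 25, 49, 29, -10, 45, -23] -> [-9, 25, 49, 29, -10, 45, -23] -> [-23, 45, -10, 29, 49, 25, -9] -> 106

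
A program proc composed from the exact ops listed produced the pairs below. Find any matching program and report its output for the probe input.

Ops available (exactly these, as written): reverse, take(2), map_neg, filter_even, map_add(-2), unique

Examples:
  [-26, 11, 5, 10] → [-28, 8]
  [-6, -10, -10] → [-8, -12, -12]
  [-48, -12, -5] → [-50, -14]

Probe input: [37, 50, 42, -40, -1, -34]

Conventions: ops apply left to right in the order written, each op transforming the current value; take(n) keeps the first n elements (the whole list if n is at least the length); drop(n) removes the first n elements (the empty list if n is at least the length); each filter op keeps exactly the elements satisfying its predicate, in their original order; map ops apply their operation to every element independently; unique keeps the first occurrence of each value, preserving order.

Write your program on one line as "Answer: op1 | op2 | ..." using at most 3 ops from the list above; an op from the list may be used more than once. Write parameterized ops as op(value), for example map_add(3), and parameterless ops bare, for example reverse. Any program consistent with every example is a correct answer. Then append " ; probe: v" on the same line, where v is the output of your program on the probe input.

map_add(-2) | filter_even ; probe: [48, 40, -42, -36]

Check, running the answer program on each example:
  [-26, 11, 5, 10] -> [-28, 9, 3, 8] -> [-28, 8]
  [-6, -10, -10] -> [-8, -12, -12] -> [-8, -12, -12]
  [-48, -12, -5] -> [-50, -14, -7] -> [-50, -14]
  probe: [37, 50, 42, -40, -1, -34] -> [35, 48, 40, -42, -3, -36] -> [48, 40, -42, -36]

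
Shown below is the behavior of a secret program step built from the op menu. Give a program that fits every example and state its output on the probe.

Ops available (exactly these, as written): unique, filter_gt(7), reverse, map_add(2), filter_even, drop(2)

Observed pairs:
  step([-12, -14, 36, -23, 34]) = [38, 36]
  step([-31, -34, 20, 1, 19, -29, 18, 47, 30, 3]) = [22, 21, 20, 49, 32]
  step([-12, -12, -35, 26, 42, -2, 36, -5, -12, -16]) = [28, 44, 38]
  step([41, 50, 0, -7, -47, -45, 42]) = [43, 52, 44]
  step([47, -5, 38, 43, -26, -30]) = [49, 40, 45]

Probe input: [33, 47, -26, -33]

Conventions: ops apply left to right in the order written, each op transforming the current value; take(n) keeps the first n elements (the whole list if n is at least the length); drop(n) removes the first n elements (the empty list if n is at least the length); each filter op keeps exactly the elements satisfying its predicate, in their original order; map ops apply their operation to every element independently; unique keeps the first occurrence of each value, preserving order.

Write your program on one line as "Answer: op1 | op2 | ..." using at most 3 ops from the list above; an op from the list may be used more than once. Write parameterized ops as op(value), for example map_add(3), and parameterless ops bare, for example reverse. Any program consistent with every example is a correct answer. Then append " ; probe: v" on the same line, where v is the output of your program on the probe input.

map_add(2) | filter_gt(7) ; probe: [35, 49]

Check, running the answer program on each example:
  [-12, -14, 36, -23, 34] -> [-10, -12, 38, -21, 36] -> [38, 36]
  [-31, -34, 20, 1, 19, -29, 18, 47, 30, 3] -> [-29, -32, 22, 3, 21, -27, 20, 49, 32, 5] -> [22, 21, 20, 49, 32]
  [-12, -12, -35, 26, 42, -2, 36, -5, -12, -16] -> [-10, -10, -33, 28, 44, 0, 38, -3, -10, -14] -> [28, 44, 38]
  [41, 50, 0, -7, -47, -45, 42] -> [43, 52, 2, -5, -45, -43, 44] -> [43, 52, 44]
  [47, -5, 38, 43, -26, -30] -> [49, -3, 40, 45, -24, -28] -> [49, 40, 45]
  probe: [33, 47, -26, -33] -> [35, 49, -24, -31] -> [35, 49]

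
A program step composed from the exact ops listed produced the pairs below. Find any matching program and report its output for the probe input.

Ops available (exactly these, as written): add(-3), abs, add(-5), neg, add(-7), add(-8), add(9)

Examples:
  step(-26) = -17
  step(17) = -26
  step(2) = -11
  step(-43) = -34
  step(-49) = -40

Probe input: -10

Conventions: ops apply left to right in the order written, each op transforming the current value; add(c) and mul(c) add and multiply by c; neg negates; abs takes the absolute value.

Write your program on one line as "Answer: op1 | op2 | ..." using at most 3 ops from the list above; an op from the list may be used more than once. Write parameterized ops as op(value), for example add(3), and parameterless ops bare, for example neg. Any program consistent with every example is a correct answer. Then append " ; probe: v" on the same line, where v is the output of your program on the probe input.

add(9) | abs | neg ; probe: -1

Check, running the answer program on each example:
  -26 -> -17 -> 17 -> -17
  17 -> 26 -> 26 -> -26
  2 -> 11 -> 11 -> -11
  -43 -> -34 -> 34 -> -34
  -49 -> -40 -> 40 -> -40
  probe: -10 -> -1 -> 1 -> -1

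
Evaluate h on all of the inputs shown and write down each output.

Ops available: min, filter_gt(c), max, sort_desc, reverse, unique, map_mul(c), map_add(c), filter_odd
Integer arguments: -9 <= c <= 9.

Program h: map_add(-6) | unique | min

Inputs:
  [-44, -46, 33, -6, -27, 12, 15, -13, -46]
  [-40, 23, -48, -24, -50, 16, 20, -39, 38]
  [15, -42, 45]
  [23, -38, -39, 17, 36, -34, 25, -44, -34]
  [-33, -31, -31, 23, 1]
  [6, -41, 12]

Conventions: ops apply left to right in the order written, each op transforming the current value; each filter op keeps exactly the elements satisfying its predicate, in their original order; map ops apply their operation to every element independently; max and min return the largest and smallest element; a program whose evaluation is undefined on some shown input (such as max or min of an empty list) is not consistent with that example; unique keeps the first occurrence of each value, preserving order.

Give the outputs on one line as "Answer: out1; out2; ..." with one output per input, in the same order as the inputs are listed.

Execution, op by op:
  [-44, -46, 33, -6, -27, 12, 15, -13, -46] -> [-50, -52, 27, -12, -33, 6, 9, -19, -52] -> [-50, -52, 27, -12, -33, 6, 9, -19] -> -52
  [-40, 23, -48, -24, -50, 16, 20, -39, 38] -> [-46, 17, -54, -30, -56, 10, 14, -45, 32] -> [-46, 17, -54, -30, -56, 10, 14, -45, 32] -> -56
  [15, -42, 45] -> [9, -48, 39] -> [9, -48, 39] -> -48
  [23, -38, -39, 17, 36, -34, 25, -44, -34] -> [17, -44, -45, 11, 30, -40, 19, -50, -40] -> [17, -44, -45, 11, 30, -40, 19, -50] -> -50
  [-33, -31, -31, 23, 1] -> [-39, -37, -37, 17, -5] -> [-39, -37, 17, -5] -> -39
  [6, -41, 12] -> [0, -47, 6] -> [0, -47, 6] -> -47

-52; -56; -48; -50; -39; -47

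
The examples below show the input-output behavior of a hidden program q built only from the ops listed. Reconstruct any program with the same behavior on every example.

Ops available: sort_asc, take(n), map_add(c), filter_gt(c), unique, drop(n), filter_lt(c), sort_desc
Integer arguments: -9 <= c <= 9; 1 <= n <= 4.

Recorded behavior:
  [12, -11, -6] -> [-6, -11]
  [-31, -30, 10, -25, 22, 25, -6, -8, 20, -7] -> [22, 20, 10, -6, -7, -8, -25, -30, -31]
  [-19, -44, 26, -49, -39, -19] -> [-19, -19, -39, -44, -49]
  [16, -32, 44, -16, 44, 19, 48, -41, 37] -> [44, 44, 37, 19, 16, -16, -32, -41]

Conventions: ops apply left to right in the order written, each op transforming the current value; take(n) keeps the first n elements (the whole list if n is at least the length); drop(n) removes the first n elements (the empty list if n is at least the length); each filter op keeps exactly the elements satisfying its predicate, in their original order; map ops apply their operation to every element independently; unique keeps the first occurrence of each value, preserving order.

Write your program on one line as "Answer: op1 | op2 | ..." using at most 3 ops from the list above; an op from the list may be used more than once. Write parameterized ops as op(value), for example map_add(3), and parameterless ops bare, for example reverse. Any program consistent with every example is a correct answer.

sort_desc | drop(1)

Check, running the answer program on each example:
  [12, -11, -6] -> [12, -6, -11] -> [-6, -11]
  [-31, -30, 10, -25, 22, 25, -6, -8, 20, -7] -> [25, 22, 20, 10, -6, -7, -8, -25, -30, -31] -> [22, 20, 10, -6, -7, -8, -25, -30, -31]
  [-19, -44, 26, -49, -39, -19] -> [26, -19, -19, -39, -44, -49] -> [-19, -19, -39, -44, -49]
  [16, -32, 44, -16, 44, 19, 48, -41, 37] -> [48, 44, 44, 37, 19, 16, -16, -32, -41] -> [44, 44, 37, 19, 16, -16, -32, -41]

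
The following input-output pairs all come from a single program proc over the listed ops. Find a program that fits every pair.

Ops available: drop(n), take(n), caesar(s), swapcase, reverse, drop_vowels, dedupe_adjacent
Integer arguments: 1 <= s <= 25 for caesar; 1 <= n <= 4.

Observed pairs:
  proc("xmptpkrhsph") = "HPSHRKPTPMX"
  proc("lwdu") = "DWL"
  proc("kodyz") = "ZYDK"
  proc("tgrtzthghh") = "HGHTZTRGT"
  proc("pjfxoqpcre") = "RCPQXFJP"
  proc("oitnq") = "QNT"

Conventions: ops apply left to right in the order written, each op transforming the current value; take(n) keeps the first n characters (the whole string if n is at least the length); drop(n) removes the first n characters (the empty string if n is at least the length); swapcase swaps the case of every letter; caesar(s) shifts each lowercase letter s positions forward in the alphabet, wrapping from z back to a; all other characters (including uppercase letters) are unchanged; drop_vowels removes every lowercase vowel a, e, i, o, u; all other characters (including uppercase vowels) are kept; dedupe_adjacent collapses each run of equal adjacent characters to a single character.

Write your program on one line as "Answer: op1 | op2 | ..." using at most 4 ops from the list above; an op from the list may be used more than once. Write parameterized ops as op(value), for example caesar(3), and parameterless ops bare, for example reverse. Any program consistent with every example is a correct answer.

dedupe_adjacent | drop_vowels | reverse | swapcase

Check, running the answer program on each example:
  "xmptpkrhsph" -> "xmptpkrhsph" -> "xmptpkrhsph" -> "hpshrkptpmx" -> "HPSHRKPTPMX"
  "lwdu" -> "lwdu" -> "lwd" -> "dwl" -> "DWL"
  "kodyz" -> "kodyz" -> "kdyz" -> "zydk" -> "ZYDK"
  "tgrtzthghh" -> "tgrtzthgh" -> "tgrtzthgh" -> "hghtztrgt" -> "HGHTZTRGT"
  "pjfxoqpcre" -> "pjfxoqpcre" -> "pjfxqpcr" -> "rcpqxfjp" -> "RCPQXFJP"
  "oitnq" -> "oitnq" -> "tnq" -> "qnt" -> "QNT"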